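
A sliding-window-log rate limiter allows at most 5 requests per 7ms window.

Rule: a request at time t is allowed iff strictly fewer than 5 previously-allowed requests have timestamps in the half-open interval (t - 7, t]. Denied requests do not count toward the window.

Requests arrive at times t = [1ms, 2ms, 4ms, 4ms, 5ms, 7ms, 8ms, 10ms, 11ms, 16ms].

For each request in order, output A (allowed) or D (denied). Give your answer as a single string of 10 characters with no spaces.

Tracking allowed requests in the window:
  req#1 t=1ms: ALLOW
  req#2 t=2ms: ALLOW
  req#3 t=4ms: ALLOW
  req#4 t=4ms: ALLOW
  req#5 t=5ms: ALLOW
  req#6 t=7ms: DENY
  req#7 t=8ms: ALLOW
  req#8 t=10ms: ALLOW
  req#9 t=11ms: ALLOW
  req#10 t=16ms: ALLOW

Answer: AAAAADAAAA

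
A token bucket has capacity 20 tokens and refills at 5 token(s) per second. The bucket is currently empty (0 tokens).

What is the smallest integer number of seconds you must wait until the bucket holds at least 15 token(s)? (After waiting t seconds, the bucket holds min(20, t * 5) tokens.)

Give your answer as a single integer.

Answer: 3

Derivation:
Need t * 5 >= 15, so t >= 15/5.
Smallest integer t = ceil(15/5) = 3.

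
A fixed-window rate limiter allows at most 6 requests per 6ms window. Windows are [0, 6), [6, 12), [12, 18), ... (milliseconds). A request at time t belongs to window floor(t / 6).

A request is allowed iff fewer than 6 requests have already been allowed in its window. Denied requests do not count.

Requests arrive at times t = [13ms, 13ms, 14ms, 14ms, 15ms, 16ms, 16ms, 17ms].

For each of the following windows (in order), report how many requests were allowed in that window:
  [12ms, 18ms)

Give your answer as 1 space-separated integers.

Processing requests:
  req#1 t=13ms (window 2): ALLOW
  req#2 t=13ms (window 2): ALLOW
  req#3 t=14ms (window 2): ALLOW
  req#4 t=14ms (window 2): ALLOW
  req#5 t=15ms (window 2): ALLOW
  req#6 t=16ms (window 2): ALLOW
  req#7 t=16ms (window 2): DENY
  req#8 t=17ms (window 2): DENY

Allowed counts by window: 6

Answer: 6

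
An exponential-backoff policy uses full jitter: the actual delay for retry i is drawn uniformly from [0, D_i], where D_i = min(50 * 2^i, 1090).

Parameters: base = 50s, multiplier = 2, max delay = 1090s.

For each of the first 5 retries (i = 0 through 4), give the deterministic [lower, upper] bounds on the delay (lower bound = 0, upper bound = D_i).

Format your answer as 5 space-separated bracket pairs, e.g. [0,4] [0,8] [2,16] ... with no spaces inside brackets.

Computing bounds per retry:
  i=0: D_i=min(50*2^0,1090)=50, bounds=[0,50]
  i=1: D_i=min(50*2^1,1090)=100, bounds=[0,100]
  i=2: D_i=min(50*2^2,1090)=200, bounds=[0,200]
  i=3: D_i=min(50*2^3,1090)=400, bounds=[0,400]
  i=4: D_i=min(50*2^4,1090)=800, bounds=[0,800]

Answer: [0,50] [0,100] [0,200] [0,400] [0,800]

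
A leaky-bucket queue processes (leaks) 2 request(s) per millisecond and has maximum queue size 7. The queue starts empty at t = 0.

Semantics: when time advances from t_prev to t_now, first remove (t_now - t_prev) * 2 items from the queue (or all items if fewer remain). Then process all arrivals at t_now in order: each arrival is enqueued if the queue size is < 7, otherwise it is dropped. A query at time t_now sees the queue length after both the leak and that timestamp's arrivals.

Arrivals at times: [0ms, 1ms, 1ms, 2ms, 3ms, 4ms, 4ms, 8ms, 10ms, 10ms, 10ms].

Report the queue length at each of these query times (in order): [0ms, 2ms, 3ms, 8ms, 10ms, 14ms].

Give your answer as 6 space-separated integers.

Queue lengths at query times:
  query t=0ms: backlog = 1
  query t=2ms: backlog = 1
  query t=3ms: backlog = 1
  query t=8ms: backlog = 1
  query t=10ms: backlog = 3
  query t=14ms: backlog = 0

Answer: 1 1 1 1 3 0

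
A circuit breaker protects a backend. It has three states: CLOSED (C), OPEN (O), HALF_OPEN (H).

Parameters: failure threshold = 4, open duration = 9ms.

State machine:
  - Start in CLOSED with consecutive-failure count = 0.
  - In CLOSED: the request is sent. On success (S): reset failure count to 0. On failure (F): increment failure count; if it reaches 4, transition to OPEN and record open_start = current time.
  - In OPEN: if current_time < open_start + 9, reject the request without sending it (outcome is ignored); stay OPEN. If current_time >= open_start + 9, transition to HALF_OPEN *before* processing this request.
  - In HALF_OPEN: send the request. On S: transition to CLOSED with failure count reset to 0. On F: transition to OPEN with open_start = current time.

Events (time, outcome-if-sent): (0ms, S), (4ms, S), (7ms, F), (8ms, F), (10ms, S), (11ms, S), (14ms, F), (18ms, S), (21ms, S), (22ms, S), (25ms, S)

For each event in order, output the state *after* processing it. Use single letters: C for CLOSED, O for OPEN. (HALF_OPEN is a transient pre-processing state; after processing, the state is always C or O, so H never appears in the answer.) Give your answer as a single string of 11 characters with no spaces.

State after each event:
  event#1 t=0ms outcome=S: state=CLOSED
  event#2 t=4ms outcome=S: state=CLOSED
  event#3 t=7ms outcome=F: state=CLOSED
  event#4 t=8ms outcome=F: state=CLOSED
  event#5 t=10ms outcome=S: state=CLOSED
  event#6 t=11ms outcome=S: state=CLOSED
  event#7 t=14ms outcome=F: state=CLOSED
  event#8 t=18ms outcome=S: state=CLOSED
  event#9 t=21ms outcome=S: state=CLOSED
  event#10 t=22ms outcome=S: state=CLOSED
  event#11 t=25ms outcome=S: state=CLOSED

Answer: CCCCCCCCCCC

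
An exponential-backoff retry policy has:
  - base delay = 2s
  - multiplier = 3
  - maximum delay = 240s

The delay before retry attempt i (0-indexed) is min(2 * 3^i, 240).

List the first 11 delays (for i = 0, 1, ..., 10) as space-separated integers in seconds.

Computing each delay:
  i=0: min(2*3^0, 240) = 2
  i=1: min(2*3^1, 240) = 6
  i=2: min(2*3^2, 240) = 18
  i=3: min(2*3^3, 240) = 54
  i=4: min(2*3^4, 240) = 162
  i=5: min(2*3^5, 240) = 240
  i=6: min(2*3^6, 240) = 240
  i=7: min(2*3^7, 240) = 240
  i=8: min(2*3^8, 240) = 240
  i=9: min(2*3^9, 240) = 240
  i=10: min(2*3^10, 240) = 240

Answer: 2 6 18 54 162 240 240 240 240 240 240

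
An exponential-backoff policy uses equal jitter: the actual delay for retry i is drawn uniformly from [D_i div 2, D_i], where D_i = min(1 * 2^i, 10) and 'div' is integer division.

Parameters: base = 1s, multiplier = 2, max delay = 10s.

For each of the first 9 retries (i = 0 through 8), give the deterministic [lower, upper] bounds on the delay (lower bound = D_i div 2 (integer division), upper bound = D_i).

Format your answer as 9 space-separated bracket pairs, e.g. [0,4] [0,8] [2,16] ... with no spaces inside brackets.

Computing bounds per retry:
  i=0: D_i=min(1*2^0,10)=1, bounds=[0,1]
  i=1: D_i=min(1*2^1,10)=2, bounds=[1,2]
  i=2: D_i=min(1*2^2,10)=4, bounds=[2,4]
  i=3: D_i=min(1*2^3,10)=8, bounds=[4,8]
  i=4: D_i=min(1*2^4,10)=10, bounds=[5,10]
  i=5: D_i=min(1*2^5,10)=10, bounds=[5,10]
  i=6: D_i=min(1*2^6,10)=10, bounds=[5,10]
  i=7: D_i=min(1*2^7,10)=10, bounds=[5,10]
  i=8: D_i=min(1*2^8,10)=10, bounds=[5,10]

Answer: [0,1] [1,2] [2,4] [4,8] [5,10] [5,10] [5,10] [5,10] [5,10]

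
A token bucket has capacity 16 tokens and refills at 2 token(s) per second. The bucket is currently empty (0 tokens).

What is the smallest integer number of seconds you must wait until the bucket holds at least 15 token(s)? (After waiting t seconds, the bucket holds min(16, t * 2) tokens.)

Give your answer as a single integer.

Answer: 8

Derivation:
Need t * 2 >= 15, so t >= 15/2.
Smallest integer t = ceil(15/2) = 8.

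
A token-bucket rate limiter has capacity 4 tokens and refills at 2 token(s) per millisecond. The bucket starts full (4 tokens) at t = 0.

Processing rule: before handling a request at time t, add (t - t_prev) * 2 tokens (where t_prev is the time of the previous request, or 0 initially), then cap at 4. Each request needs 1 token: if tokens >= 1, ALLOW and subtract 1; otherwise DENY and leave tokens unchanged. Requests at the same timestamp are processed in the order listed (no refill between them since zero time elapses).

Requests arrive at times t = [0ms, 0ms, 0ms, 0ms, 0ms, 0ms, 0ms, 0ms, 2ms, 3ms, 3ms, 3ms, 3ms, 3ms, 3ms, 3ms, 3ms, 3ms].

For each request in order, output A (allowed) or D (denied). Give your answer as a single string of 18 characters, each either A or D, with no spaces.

Simulating step by step:
  req#1 t=0ms: ALLOW
  req#2 t=0ms: ALLOW
  req#3 t=0ms: ALLOW
  req#4 t=0ms: ALLOW
  req#5 t=0ms: DENY
  req#6 t=0ms: DENY
  req#7 t=0ms: DENY
  req#8 t=0ms: DENY
  req#9 t=2ms: ALLOW
  req#10 t=3ms: ALLOW
  req#11 t=3ms: ALLOW
  req#12 t=3ms: ALLOW
  req#13 t=3ms: ALLOW
  req#14 t=3ms: DENY
  req#15 t=3ms: DENY
  req#16 t=3ms: DENY
  req#17 t=3ms: DENY
  req#18 t=3ms: DENY

Answer: AAAADDDDAAAAADDDDD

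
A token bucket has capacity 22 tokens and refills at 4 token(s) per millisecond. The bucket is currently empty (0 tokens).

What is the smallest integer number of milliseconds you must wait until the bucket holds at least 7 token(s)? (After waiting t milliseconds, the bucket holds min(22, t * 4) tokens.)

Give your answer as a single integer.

Need t * 4 >= 7, so t >= 7/4.
Smallest integer t = ceil(7/4) = 2.

Answer: 2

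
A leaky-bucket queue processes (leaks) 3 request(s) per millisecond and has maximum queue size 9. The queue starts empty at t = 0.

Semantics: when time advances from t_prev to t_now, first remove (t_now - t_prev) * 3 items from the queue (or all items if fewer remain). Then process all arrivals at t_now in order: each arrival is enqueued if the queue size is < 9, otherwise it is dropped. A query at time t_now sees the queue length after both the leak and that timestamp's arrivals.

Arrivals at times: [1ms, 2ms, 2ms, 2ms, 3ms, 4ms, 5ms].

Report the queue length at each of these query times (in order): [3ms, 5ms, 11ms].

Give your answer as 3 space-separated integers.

Answer: 1 1 0

Derivation:
Queue lengths at query times:
  query t=3ms: backlog = 1
  query t=5ms: backlog = 1
  query t=11ms: backlog = 0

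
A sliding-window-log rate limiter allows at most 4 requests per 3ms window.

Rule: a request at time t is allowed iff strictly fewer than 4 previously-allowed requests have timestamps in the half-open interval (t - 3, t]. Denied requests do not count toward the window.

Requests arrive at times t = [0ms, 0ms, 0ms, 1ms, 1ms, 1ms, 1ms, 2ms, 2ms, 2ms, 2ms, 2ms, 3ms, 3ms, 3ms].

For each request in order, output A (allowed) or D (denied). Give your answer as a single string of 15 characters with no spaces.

Tracking allowed requests in the window:
  req#1 t=0ms: ALLOW
  req#2 t=0ms: ALLOW
  req#3 t=0ms: ALLOW
  req#4 t=1ms: ALLOW
  req#5 t=1ms: DENY
  req#6 t=1ms: DENY
  req#7 t=1ms: DENY
  req#8 t=2ms: DENY
  req#9 t=2ms: DENY
  req#10 t=2ms: DENY
  req#11 t=2ms: DENY
  req#12 t=2ms: DENY
  req#13 t=3ms: ALLOW
  req#14 t=3ms: ALLOW
  req#15 t=3ms: ALLOW

Answer: AAAADDDDDDDDAAA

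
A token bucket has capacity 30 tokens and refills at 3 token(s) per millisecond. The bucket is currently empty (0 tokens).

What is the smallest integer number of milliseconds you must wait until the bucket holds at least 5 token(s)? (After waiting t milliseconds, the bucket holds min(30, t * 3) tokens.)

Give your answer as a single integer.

Answer: 2

Derivation:
Need t * 3 >= 5, so t >= 5/3.
Smallest integer t = ceil(5/3) = 2.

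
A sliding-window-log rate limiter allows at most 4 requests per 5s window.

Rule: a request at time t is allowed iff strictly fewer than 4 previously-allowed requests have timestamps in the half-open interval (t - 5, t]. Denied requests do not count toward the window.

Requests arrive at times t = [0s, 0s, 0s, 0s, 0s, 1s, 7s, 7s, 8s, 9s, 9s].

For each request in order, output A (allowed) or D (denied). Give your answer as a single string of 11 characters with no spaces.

Answer: AAAADDAAAAD

Derivation:
Tracking allowed requests in the window:
  req#1 t=0s: ALLOW
  req#2 t=0s: ALLOW
  req#3 t=0s: ALLOW
  req#4 t=0s: ALLOW
  req#5 t=0s: DENY
  req#6 t=1s: DENY
  req#7 t=7s: ALLOW
  req#8 t=7s: ALLOW
  req#9 t=8s: ALLOW
  req#10 t=9s: ALLOW
  req#11 t=9s: DENY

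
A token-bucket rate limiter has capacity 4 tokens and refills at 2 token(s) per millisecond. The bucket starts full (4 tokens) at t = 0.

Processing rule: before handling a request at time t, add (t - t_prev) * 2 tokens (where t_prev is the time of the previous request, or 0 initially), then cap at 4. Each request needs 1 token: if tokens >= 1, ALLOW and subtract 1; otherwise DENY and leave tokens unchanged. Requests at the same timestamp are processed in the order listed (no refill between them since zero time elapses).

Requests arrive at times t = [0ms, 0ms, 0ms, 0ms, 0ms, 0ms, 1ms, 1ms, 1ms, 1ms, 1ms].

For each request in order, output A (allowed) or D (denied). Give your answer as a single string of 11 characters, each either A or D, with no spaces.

Answer: AAAADDAADDD

Derivation:
Simulating step by step:
  req#1 t=0ms: ALLOW
  req#2 t=0ms: ALLOW
  req#3 t=0ms: ALLOW
  req#4 t=0ms: ALLOW
  req#5 t=0ms: DENY
  req#6 t=0ms: DENY
  req#7 t=1ms: ALLOW
  req#8 t=1ms: ALLOW
  req#9 t=1ms: DENY
  req#10 t=1ms: DENY
  req#11 t=1ms: DENY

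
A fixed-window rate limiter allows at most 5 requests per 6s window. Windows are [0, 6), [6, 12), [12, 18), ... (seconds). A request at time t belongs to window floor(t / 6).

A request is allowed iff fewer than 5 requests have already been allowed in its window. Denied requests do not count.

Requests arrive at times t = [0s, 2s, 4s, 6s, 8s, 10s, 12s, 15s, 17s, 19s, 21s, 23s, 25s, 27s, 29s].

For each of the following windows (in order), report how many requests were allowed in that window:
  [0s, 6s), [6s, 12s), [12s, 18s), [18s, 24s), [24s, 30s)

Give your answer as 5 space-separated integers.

Processing requests:
  req#1 t=0s (window 0): ALLOW
  req#2 t=2s (window 0): ALLOW
  req#3 t=4s (window 0): ALLOW
  req#4 t=6s (window 1): ALLOW
  req#5 t=8s (window 1): ALLOW
  req#6 t=10s (window 1): ALLOW
  req#7 t=12s (window 2): ALLOW
  req#8 t=15s (window 2): ALLOW
  req#9 t=17s (window 2): ALLOW
  req#10 t=19s (window 3): ALLOW
  req#11 t=21s (window 3): ALLOW
  req#12 t=23s (window 3): ALLOW
  req#13 t=25s (window 4): ALLOW
  req#14 t=27s (window 4): ALLOW
  req#15 t=29s (window 4): ALLOW

Allowed counts by window: 3 3 3 3 3

Answer: 3 3 3 3 3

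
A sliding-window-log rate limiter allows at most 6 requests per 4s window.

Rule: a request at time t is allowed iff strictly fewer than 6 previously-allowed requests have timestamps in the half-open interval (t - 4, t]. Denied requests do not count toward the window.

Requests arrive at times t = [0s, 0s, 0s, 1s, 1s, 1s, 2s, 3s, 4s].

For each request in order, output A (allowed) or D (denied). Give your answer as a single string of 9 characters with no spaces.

Answer: AAAAAADDA

Derivation:
Tracking allowed requests in the window:
  req#1 t=0s: ALLOW
  req#2 t=0s: ALLOW
  req#3 t=0s: ALLOW
  req#4 t=1s: ALLOW
  req#5 t=1s: ALLOW
  req#6 t=1s: ALLOW
  req#7 t=2s: DENY
  req#8 t=3s: DENY
  req#9 t=4s: ALLOW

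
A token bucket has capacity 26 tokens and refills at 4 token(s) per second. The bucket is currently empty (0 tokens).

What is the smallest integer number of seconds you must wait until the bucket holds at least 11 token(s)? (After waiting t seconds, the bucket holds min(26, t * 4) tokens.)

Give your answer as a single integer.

Need t * 4 >= 11, so t >= 11/4.
Smallest integer t = ceil(11/4) = 3.

Answer: 3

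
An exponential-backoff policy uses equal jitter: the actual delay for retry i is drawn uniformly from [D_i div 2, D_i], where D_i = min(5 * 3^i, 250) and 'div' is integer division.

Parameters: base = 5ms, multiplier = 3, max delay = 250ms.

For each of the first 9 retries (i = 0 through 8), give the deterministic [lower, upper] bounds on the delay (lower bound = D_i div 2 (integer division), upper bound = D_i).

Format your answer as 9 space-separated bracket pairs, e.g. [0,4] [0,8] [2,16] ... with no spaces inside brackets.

Answer: [2,5] [7,15] [22,45] [67,135] [125,250] [125,250] [125,250] [125,250] [125,250]

Derivation:
Computing bounds per retry:
  i=0: D_i=min(5*3^0,250)=5, bounds=[2,5]
  i=1: D_i=min(5*3^1,250)=15, bounds=[7,15]
  i=2: D_i=min(5*3^2,250)=45, bounds=[22,45]
  i=3: D_i=min(5*3^3,250)=135, bounds=[67,135]
  i=4: D_i=min(5*3^4,250)=250, bounds=[125,250]
  i=5: D_i=min(5*3^5,250)=250, bounds=[125,250]
  i=6: D_i=min(5*3^6,250)=250, bounds=[125,250]
  i=7: D_i=min(5*3^7,250)=250, bounds=[125,250]
  i=8: D_i=min(5*3^8,250)=250, bounds=[125,250]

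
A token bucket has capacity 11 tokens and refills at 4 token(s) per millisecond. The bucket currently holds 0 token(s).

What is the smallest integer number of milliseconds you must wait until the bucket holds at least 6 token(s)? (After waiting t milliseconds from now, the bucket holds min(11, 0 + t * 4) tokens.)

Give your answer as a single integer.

Need 0 + t * 4 >= 6, so t >= 6/4.
Smallest integer t = ceil(6/4) = 2.

Answer: 2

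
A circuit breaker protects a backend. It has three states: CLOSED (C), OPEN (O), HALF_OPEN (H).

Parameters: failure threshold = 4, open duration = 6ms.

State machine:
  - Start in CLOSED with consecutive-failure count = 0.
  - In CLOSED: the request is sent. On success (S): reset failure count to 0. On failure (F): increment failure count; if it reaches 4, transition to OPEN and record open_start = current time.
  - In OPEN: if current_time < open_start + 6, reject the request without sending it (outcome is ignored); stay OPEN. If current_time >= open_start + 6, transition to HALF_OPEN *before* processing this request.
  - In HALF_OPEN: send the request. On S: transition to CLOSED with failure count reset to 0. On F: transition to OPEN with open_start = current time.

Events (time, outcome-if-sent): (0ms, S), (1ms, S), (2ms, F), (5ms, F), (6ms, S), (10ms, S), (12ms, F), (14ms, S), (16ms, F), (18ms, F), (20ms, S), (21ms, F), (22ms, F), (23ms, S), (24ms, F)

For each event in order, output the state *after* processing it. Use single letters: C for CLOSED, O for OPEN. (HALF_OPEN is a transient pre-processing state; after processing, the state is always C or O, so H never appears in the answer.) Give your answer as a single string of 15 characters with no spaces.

State after each event:
  event#1 t=0ms outcome=S: state=CLOSED
  event#2 t=1ms outcome=S: state=CLOSED
  event#3 t=2ms outcome=F: state=CLOSED
  event#4 t=5ms outcome=F: state=CLOSED
  event#5 t=6ms outcome=S: state=CLOSED
  event#6 t=10ms outcome=S: state=CLOSED
  event#7 t=12ms outcome=F: state=CLOSED
  event#8 t=14ms outcome=S: state=CLOSED
  event#9 t=16ms outcome=F: state=CLOSED
  event#10 t=18ms outcome=F: state=CLOSED
  event#11 t=20ms outcome=S: state=CLOSED
  event#12 t=21ms outcome=F: state=CLOSED
  event#13 t=22ms outcome=F: state=CLOSED
  event#14 t=23ms outcome=S: state=CLOSED
  event#15 t=24ms outcome=F: state=CLOSED

Answer: CCCCCCCCCCCCCCC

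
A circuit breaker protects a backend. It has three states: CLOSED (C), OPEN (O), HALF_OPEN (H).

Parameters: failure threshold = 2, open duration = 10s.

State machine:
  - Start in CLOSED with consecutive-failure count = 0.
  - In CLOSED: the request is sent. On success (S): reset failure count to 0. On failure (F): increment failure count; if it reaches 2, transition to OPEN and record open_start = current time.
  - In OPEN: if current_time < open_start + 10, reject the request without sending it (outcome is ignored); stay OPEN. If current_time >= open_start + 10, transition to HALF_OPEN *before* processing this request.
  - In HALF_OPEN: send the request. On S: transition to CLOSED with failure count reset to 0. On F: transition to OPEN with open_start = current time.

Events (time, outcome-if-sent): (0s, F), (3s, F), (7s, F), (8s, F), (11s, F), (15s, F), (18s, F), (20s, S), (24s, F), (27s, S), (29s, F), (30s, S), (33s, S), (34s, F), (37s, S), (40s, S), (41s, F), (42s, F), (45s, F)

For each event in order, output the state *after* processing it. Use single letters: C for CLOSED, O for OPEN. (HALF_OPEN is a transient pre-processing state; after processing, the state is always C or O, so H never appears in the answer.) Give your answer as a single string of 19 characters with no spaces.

State after each event:
  event#1 t=0s outcome=F: state=CLOSED
  event#2 t=3s outcome=F: state=OPEN
  event#3 t=7s outcome=F: state=OPEN
  event#4 t=8s outcome=F: state=OPEN
  event#5 t=11s outcome=F: state=OPEN
  event#6 t=15s outcome=F: state=OPEN
  event#7 t=18s outcome=F: state=OPEN
  event#8 t=20s outcome=S: state=OPEN
  event#9 t=24s outcome=F: state=OPEN
  event#10 t=27s outcome=S: state=CLOSED
  event#11 t=29s outcome=F: state=CLOSED
  event#12 t=30s outcome=S: state=CLOSED
  event#13 t=33s outcome=S: state=CLOSED
  event#14 t=34s outcome=F: state=CLOSED
  event#15 t=37s outcome=S: state=CLOSED
  event#16 t=40s outcome=S: state=CLOSED
  event#17 t=41s outcome=F: state=CLOSED
  event#18 t=42s outcome=F: state=OPEN
  event#19 t=45s outcome=F: state=OPEN

Answer: COOOOOOOOCCCCCCCCOO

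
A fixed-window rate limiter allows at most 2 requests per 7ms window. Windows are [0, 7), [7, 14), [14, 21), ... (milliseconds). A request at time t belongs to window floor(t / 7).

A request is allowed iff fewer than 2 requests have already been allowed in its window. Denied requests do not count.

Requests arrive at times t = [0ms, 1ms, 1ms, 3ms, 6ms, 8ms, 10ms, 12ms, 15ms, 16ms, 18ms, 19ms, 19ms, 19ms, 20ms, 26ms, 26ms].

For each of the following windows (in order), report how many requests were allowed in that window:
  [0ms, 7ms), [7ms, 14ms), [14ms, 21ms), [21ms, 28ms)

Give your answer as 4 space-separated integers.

Answer: 2 2 2 2

Derivation:
Processing requests:
  req#1 t=0ms (window 0): ALLOW
  req#2 t=1ms (window 0): ALLOW
  req#3 t=1ms (window 0): DENY
  req#4 t=3ms (window 0): DENY
  req#5 t=6ms (window 0): DENY
  req#6 t=8ms (window 1): ALLOW
  req#7 t=10ms (window 1): ALLOW
  req#8 t=12ms (window 1): DENY
  req#9 t=15ms (window 2): ALLOW
  req#10 t=16ms (window 2): ALLOW
  req#11 t=18ms (window 2): DENY
  req#12 t=19ms (window 2): DENY
  req#13 t=19ms (window 2): DENY
  req#14 t=19ms (window 2): DENY
  req#15 t=20ms (window 2): DENY
  req#16 t=26ms (window 3): ALLOW
  req#17 t=26ms (window 3): ALLOW

Allowed counts by window: 2 2 2 2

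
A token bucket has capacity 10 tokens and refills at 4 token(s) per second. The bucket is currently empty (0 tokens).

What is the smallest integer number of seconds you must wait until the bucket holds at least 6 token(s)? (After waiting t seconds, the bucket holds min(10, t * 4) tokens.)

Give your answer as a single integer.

Answer: 2

Derivation:
Need t * 4 >= 6, so t >= 6/4.
Smallest integer t = ceil(6/4) = 2.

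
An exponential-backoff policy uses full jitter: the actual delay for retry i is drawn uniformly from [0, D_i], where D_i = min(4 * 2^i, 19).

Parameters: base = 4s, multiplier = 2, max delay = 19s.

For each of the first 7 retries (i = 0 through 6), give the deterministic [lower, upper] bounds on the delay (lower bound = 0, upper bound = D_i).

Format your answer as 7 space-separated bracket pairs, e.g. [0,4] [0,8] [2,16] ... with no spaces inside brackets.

Computing bounds per retry:
  i=0: D_i=min(4*2^0,19)=4, bounds=[0,4]
  i=1: D_i=min(4*2^1,19)=8, bounds=[0,8]
  i=2: D_i=min(4*2^2,19)=16, bounds=[0,16]
  i=3: D_i=min(4*2^3,19)=19, bounds=[0,19]
  i=4: D_i=min(4*2^4,19)=19, bounds=[0,19]
  i=5: D_i=min(4*2^5,19)=19, bounds=[0,19]
  i=6: D_i=min(4*2^6,19)=19, bounds=[0,19]

Answer: [0,4] [0,8] [0,16] [0,19] [0,19] [0,19] [0,19]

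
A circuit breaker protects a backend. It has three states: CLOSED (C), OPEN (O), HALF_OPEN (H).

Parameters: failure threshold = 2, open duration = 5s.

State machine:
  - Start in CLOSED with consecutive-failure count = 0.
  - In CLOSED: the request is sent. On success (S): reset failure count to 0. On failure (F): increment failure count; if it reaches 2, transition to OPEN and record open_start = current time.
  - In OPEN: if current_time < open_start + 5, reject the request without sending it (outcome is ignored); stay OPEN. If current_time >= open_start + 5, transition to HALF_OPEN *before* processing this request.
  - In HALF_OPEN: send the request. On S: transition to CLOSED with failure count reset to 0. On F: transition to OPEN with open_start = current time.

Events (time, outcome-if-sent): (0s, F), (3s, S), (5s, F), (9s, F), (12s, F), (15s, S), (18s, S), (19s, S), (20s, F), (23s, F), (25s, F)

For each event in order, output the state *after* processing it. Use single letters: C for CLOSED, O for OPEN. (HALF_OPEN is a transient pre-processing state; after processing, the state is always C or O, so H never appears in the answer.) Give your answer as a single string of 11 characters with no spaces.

State after each event:
  event#1 t=0s outcome=F: state=CLOSED
  event#2 t=3s outcome=S: state=CLOSED
  event#3 t=5s outcome=F: state=CLOSED
  event#4 t=9s outcome=F: state=OPEN
  event#5 t=12s outcome=F: state=OPEN
  event#6 t=15s outcome=S: state=CLOSED
  event#7 t=18s outcome=S: state=CLOSED
  event#8 t=19s outcome=S: state=CLOSED
  event#9 t=20s outcome=F: state=CLOSED
  event#10 t=23s outcome=F: state=OPEN
  event#11 t=25s outcome=F: state=OPEN

Answer: CCCOOCCCCOO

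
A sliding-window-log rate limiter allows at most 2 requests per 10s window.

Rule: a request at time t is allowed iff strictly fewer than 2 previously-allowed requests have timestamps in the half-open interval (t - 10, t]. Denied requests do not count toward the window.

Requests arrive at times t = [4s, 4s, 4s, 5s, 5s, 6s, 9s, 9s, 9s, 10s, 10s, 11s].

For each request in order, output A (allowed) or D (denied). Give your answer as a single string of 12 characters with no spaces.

Tracking allowed requests in the window:
  req#1 t=4s: ALLOW
  req#2 t=4s: ALLOW
  req#3 t=4s: DENY
  req#4 t=5s: DENY
  req#5 t=5s: DENY
  req#6 t=6s: DENY
  req#7 t=9s: DENY
  req#8 t=9s: DENY
  req#9 t=9s: DENY
  req#10 t=10s: DENY
  req#11 t=10s: DENY
  req#12 t=11s: DENY

Answer: AADDDDDDDDDD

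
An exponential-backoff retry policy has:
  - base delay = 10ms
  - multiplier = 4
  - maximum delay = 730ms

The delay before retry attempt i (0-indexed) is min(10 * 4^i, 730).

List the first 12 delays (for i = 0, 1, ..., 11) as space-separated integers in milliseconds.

Computing each delay:
  i=0: min(10*4^0, 730) = 10
  i=1: min(10*4^1, 730) = 40
  i=2: min(10*4^2, 730) = 160
  i=3: min(10*4^3, 730) = 640
  i=4: min(10*4^4, 730) = 730
  i=5: min(10*4^5, 730) = 730
  i=6: min(10*4^6, 730) = 730
  i=7: min(10*4^7, 730) = 730
  i=8: min(10*4^8, 730) = 730
  i=9: min(10*4^9, 730) = 730
  i=10: min(10*4^10, 730) = 730
  i=11: min(10*4^11, 730) = 730

Answer: 10 40 160 640 730 730 730 730 730 730 730 730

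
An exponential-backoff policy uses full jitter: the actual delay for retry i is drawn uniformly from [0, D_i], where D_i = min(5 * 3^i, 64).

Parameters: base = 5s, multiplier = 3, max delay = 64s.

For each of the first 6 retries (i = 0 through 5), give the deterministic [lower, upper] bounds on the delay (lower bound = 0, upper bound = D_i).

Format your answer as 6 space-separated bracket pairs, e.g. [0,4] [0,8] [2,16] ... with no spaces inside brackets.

Answer: [0,5] [0,15] [0,45] [0,64] [0,64] [0,64]

Derivation:
Computing bounds per retry:
  i=0: D_i=min(5*3^0,64)=5, bounds=[0,5]
  i=1: D_i=min(5*3^1,64)=15, bounds=[0,15]
  i=2: D_i=min(5*3^2,64)=45, bounds=[0,45]
  i=3: D_i=min(5*3^3,64)=64, bounds=[0,64]
  i=4: D_i=min(5*3^4,64)=64, bounds=[0,64]
  i=5: D_i=min(5*3^5,64)=64, bounds=[0,64]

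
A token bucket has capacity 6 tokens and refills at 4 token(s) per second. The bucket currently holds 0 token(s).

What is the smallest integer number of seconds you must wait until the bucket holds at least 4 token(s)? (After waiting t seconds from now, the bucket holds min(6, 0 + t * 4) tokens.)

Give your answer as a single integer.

Need 0 + t * 4 >= 4, so t >= 4/4.
Smallest integer t = ceil(4/4) = 1.

Answer: 1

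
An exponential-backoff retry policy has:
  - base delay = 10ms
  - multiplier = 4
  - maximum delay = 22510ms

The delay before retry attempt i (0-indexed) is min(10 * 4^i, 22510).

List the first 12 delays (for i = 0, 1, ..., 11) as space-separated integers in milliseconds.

Answer: 10 40 160 640 2560 10240 22510 22510 22510 22510 22510 22510

Derivation:
Computing each delay:
  i=0: min(10*4^0, 22510) = 10
  i=1: min(10*4^1, 22510) = 40
  i=2: min(10*4^2, 22510) = 160
  i=3: min(10*4^3, 22510) = 640
  i=4: min(10*4^4, 22510) = 2560
  i=5: min(10*4^5, 22510) = 10240
  i=6: min(10*4^6, 22510) = 22510
  i=7: min(10*4^7, 22510) = 22510
  i=8: min(10*4^8, 22510) = 22510
  i=9: min(10*4^9, 22510) = 22510
  i=10: min(10*4^10, 22510) = 22510
  i=11: min(10*4^11, 22510) = 22510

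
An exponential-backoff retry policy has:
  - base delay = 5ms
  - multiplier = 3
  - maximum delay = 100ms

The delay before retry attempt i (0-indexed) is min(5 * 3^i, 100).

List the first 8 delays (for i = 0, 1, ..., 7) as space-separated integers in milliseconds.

Computing each delay:
  i=0: min(5*3^0, 100) = 5
  i=1: min(5*3^1, 100) = 15
  i=2: min(5*3^2, 100) = 45
  i=3: min(5*3^3, 100) = 100
  i=4: min(5*3^4, 100) = 100
  i=5: min(5*3^5, 100) = 100
  i=6: min(5*3^6, 100) = 100
  i=7: min(5*3^7, 100) = 100

Answer: 5 15 45 100 100 100 100 100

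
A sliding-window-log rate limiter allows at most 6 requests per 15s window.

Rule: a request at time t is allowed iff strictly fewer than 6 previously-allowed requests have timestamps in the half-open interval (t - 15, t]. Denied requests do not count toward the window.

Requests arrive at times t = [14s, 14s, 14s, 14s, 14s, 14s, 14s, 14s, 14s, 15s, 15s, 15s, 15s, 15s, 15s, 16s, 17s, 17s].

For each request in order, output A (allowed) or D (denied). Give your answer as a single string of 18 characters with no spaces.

Tracking allowed requests in the window:
  req#1 t=14s: ALLOW
  req#2 t=14s: ALLOW
  req#3 t=14s: ALLOW
  req#4 t=14s: ALLOW
  req#5 t=14s: ALLOW
  req#6 t=14s: ALLOW
  req#7 t=14s: DENY
  req#8 t=14s: DENY
  req#9 t=14s: DENY
  req#10 t=15s: DENY
  req#11 t=15s: DENY
  req#12 t=15s: DENY
  req#13 t=15s: DENY
  req#14 t=15s: DENY
  req#15 t=15s: DENY
  req#16 t=16s: DENY
  req#17 t=17s: DENY
  req#18 t=17s: DENY

Answer: AAAAAADDDDDDDDDDDD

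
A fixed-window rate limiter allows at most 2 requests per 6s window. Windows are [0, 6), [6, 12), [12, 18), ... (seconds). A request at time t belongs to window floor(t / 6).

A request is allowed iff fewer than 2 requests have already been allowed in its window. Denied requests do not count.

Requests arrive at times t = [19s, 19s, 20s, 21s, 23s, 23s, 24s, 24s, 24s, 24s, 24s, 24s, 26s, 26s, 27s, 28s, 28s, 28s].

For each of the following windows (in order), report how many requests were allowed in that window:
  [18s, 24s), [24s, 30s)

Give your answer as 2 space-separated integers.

Processing requests:
  req#1 t=19s (window 3): ALLOW
  req#2 t=19s (window 3): ALLOW
  req#3 t=20s (window 3): DENY
  req#4 t=21s (window 3): DENY
  req#5 t=23s (window 3): DENY
  req#6 t=23s (window 3): DENY
  req#7 t=24s (window 4): ALLOW
  req#8 t=24s (window 4): ALLOW
  req#9 t=24s (window 4): DENY
  req#10 t=24s (window 4): DENY
  req#11 t=24s (window 4): DENY
  req#12 t=24s (window 4): DENY
  req#13 t=26s (window 4): DENY
  req#14 t=26s (window 4): DENY
  req#15 t=27s (window 4): DENY
  req#16 t=28s (window 4): DENY
  req#17 t=28s (window 4): DENY
  req#18 t=28s (window 4): DENY

Allowed counts by window: 2 2

Answer: 2 2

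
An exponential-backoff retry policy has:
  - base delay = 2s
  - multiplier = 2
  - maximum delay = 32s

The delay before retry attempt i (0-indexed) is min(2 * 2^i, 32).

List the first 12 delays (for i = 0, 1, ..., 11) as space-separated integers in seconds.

Answer: 2 4 8 16 32 32 32 32 32 32 32 32

Derivation:
Computing each delay:
  i=0: min(2*2^0, 32) = 2
  i=1: min(2*2^1, 32) = 4
  i=2: min(2*2^2, 32) = 8
  i=3: min(2*2^3, 32) = 16
  i=4: min(2*2^4, 32) = 32
  i=5: min(2*2^5, 32) = 32
  i=6: min(2*2^6, 32) = 32
  i=7: min(2*2^7, 32) = 32
  i=8: min(2*2^8, 32) = 32
  i=9: min(2*2^9, 32) = 32
  i=10: min(2*2^10, 32) = 32
  i=11: min(2*2^11, 32) = 32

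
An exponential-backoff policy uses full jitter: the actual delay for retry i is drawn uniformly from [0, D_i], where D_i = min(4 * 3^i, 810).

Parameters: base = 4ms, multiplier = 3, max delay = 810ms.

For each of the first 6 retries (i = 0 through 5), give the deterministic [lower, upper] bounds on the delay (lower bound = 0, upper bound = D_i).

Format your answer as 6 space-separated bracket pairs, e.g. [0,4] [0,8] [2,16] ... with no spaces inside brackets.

Computing bounds per retry:
  i=0: D_i=min(4*3^0,810)=4, bounds=[0,4]
  i=1: D_i=min(4*3^1,810)=12, bounds=[0,12]
  i=2: D_i=min(4*3^2,810)=36, bounds=[0,36]
  i=3: D_i=min(4*3^3,810)=108, bounds=[0,108]
  i=4: D_i=min(4*3^4,810)=324, bounds=[0,324]
  i=5: D_i=min(4*3^5,810)=810, bounds=[0,810]

Answer: [0,4] [0,12] [0,36] [0,108] [0,324] [0,810]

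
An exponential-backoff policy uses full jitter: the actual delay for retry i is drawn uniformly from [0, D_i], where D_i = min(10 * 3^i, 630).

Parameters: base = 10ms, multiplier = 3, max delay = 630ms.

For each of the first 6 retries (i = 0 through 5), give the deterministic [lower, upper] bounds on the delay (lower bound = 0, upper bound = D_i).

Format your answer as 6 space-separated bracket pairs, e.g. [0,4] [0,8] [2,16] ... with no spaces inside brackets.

Computing bounds per retry:
  i=0: D_i=min(10*3^0,630)=10, bounds=[0,10]
  i=1: D_i=min(10*3^1,630)=30, bounds=[0,30]
  i=2: D_i=min(10*3^2,630)=90, bounds=[0,90]
  i=3: D_i=min(10*3^3,630)=270, bounds=[0,270]
  i=4: D_i=min(10*3^4,630)=630, bounds=[0,630]
  i=5: D_i=min(10*3^5,630)=630, bounds=[0,630]

Answer: [0,10] [0,30] [0,90] [0,270] [0,630] [0,630]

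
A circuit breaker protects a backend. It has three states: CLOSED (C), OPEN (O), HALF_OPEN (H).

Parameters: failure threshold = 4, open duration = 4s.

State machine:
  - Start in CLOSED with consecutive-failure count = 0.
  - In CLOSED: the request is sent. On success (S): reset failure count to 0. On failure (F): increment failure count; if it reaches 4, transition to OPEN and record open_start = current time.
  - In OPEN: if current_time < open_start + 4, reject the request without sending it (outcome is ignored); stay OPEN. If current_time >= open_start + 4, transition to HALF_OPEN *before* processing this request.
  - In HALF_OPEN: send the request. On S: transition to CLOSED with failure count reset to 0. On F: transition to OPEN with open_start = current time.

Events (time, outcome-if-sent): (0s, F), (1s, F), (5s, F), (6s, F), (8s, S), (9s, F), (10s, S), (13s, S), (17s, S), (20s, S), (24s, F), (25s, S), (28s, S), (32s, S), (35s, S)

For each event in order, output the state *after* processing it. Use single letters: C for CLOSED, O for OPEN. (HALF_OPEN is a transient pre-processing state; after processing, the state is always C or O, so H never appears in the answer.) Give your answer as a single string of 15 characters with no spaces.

State after each event:
  event#1 t=0s outcome=F: state=CLOSED
  event#2 t=1s outcome=F: state=CLOSED
  event#3 t=5s outcome=F: state=CLOSED
  event#4 t=6s outcome=F: state=OPEN
  event#5 t=8s outcome=S: state=OPEN
  event#6 t=9s outcome=F: state=OPEN
  event#7 t=10s outcome=S: state=CLOSED
  event#8 t=13s outcome=S: state=CLOSED
  event#9 t=17s outcome=S: state=CLOSED
  event#10 t=20s outcome=S: state=CLOSED
  event#11 t=24s outcome=F: state=CLOSED
  event#12 t=25s outcome=S: state=CLOSED
  event#13 t=28s outcome=S: state=CLOSED
  event#14 t=32s outcome=S: state=CLOSED
  event#15 t=35s outcome=S: state=CLOSED

Answer: CCCOOOCCCCCCCCC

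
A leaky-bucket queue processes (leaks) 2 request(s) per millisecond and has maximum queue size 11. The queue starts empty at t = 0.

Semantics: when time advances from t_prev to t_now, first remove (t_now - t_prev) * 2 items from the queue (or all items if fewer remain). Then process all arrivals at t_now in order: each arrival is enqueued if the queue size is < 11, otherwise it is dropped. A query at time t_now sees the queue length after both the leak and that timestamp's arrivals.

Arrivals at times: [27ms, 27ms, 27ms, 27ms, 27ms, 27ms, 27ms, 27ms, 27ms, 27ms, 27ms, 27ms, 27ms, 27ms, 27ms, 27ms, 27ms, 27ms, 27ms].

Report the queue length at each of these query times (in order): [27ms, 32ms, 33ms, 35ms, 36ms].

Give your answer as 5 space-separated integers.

Queue lengths at query times:
  query t=27ms: backlog = 11
  query t=32ms: backlog = 1
  query t=33ms: backlog = 0
  query t=35ms: backlog = 0
  query t=36ms: backlog = 0

Answer: 11 1 0 0 0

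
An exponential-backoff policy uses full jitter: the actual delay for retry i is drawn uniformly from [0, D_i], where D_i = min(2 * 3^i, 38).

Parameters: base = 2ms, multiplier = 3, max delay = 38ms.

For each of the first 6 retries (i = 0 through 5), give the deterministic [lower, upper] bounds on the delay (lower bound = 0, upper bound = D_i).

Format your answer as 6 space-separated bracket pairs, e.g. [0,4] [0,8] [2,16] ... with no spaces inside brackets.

Answer: [0,2] [0,6] [0,18] [0,38] [0,38] [0,38]

Derivation:
Computing bounds per retry:
  i=0: D_i=min(2*3^0,38)=2, bounds=[0,2]
  i=1: D_i=min(2*3^1,38)=6, bounds=[0,6]
  i=2: D_i=min(2*3^2,38)=18, bounds=[0,18]
  i=3: D_i=min(2*3^3,38)=38, bounds=[0,38]
  i=4: D_i=min(2*3^4,38)=38, bounds=[0,38]
  i=5: D_i=min(2*3^5,38)=38, bounds=[0,38]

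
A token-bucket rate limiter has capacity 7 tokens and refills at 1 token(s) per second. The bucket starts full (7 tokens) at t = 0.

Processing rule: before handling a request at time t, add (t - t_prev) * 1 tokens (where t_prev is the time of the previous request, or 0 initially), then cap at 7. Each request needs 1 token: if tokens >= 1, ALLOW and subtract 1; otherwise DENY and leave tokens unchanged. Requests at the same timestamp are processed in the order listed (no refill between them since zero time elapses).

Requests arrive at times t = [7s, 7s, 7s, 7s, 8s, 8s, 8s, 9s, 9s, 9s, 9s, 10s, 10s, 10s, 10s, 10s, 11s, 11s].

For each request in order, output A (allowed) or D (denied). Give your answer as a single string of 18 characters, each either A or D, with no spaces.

Answer: AAAAAAAAADDADDDDAD

Derivation:
Simulating step by step:
  req#1 t=7s: ALLOW
  req#2 t=7s: ALLOW
  req#3 t=7s: ALLOW
  req#4 t=7s: ALLOW
  req#5 t=8s: ALLOW
  req#6 t=8s: ALLOW
  req#7 t=8s: ALLOW
  req#8 t=9s: ALLOW
  req#9 t=9s: ALLOW
  req#10 t=9s: DENY
  req#11 t=9s: DENY
  req#12 t=10s: ALLOW
  req#13 t=10s: DENY
  req#14 t=10s: DENY
  req#15 t=10s: DENY
  req#16 t=10s: DENY
  req#17 t=11s: ALLOW
  req#18 t=11s: DENY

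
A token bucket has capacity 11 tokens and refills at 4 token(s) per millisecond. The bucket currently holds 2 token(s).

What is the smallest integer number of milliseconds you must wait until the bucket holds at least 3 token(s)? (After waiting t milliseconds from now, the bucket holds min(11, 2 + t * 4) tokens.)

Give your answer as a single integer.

Need 2 + t * 4 >= 3, so t >= 1/4.
Smallest integer t = ceil(1/4) = 1.

Answer: 1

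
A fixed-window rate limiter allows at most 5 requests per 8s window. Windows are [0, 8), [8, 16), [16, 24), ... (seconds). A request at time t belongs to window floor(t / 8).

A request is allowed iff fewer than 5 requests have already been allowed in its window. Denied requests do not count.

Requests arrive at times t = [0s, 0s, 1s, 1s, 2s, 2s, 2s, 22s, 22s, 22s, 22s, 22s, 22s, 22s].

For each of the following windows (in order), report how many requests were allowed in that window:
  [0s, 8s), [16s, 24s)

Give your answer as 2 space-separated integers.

Processing requests:
  req#1 t=0s (window 0): ALLOW
  req#2 t=0s (window 0): ALLOW
  req#3 t=1s (window 0): ALLOW
  req#4 t=1s (window 0): ALLOW
  req#5 t=2s (window 0): ALLOW
  req#6 t=2s (window 0): DENY
  req#7 t=2s (window 0): DENY
  req#8 t=22s (window 2): ALLOW
  req#9 t=22s (window 2): ALLOW
  req#10 t=22s (window 2): ALLOW
  req#11 t=22s (window 2): ALLOW
  req#12 t=22s (window 2): ALLOW
  req#13 t=22s (window 2): DENY
  req#14 t=22s (window 2): DENY

Allowed counts by window: 5 5

Answer: 5 5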